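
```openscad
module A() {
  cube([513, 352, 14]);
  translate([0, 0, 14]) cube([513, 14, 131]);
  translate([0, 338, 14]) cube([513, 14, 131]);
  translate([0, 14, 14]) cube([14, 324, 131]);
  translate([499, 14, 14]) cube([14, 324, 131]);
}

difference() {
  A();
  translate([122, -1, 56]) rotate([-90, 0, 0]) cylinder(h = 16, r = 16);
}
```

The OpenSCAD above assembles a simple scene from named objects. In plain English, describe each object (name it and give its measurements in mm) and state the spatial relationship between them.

A is an open storage box with external size 513×352×145 mm and wall thickness 14 mm (the base is also 14 mm thick). The base covers the whole footprint; the four walls stand on the base, with the y-facing walls full-width and the x-facing walls fitting between their inner faces.

The open box has a circular hole of radius 16 mm through its front wall, centred at (x = 122, z = 56).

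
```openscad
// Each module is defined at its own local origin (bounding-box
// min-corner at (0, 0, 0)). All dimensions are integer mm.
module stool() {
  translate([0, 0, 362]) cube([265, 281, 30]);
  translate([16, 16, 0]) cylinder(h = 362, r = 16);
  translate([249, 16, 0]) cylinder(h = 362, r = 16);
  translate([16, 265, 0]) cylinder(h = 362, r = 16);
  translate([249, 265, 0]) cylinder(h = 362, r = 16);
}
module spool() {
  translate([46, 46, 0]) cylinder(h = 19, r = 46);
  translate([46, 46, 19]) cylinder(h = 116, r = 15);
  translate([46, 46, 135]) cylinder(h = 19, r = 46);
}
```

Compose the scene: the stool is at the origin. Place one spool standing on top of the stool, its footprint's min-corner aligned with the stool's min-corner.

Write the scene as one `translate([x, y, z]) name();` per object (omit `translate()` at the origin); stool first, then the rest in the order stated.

stool();
translate([0, 0, 392]) spool();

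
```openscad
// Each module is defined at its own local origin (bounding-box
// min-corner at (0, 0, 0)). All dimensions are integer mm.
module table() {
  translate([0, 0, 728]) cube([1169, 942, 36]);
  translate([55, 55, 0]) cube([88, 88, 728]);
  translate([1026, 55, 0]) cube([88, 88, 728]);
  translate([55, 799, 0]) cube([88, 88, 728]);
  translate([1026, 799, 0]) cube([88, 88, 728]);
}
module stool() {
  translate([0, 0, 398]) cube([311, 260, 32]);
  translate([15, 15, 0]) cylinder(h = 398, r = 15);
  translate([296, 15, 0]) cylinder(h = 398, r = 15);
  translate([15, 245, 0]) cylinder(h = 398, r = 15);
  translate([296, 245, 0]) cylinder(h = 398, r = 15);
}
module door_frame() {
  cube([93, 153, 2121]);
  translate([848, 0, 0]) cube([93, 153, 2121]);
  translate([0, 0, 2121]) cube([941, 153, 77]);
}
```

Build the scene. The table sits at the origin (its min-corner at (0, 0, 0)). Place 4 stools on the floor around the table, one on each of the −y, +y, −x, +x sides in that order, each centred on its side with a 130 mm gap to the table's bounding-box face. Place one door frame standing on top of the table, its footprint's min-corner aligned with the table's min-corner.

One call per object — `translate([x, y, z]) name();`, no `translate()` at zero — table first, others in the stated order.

table();
translate([429, -390, 0]) stool();
translate([429, 1072, 0]) stool();
translate([-441, 341, 0]) stool();
translate([1299, 341, 0]) stool();
translate([0, 0, 764]) door_frame();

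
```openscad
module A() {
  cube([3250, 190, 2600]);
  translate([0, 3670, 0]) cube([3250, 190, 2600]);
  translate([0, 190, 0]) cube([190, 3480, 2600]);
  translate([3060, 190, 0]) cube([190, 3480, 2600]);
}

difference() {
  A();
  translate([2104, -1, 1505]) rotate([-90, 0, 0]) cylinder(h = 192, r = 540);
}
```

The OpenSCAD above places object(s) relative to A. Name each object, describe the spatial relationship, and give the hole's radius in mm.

A is a house frame. The house frame has a circular hole through its front wall. The hole's radius is 540 mm.

The subtracted cylinder has r = 540 mm.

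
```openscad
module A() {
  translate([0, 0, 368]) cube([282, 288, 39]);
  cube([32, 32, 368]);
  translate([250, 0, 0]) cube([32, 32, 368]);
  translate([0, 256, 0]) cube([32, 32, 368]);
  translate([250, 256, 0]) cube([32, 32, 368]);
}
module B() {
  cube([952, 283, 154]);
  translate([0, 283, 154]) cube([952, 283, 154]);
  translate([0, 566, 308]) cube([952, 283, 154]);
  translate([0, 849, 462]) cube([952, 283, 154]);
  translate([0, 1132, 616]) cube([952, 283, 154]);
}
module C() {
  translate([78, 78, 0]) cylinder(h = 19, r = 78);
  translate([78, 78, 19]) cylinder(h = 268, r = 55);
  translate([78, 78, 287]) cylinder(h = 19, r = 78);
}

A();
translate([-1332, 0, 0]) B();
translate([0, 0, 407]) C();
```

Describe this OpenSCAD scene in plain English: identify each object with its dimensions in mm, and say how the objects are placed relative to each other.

A is a simple wooden stool: a rectangular seat 282 mm (x) by 288 mm (y), 39 mm thick, top face at z = 407 mm, on four square legs, each 32×32 mm in cross-section. The legs rest on z = 0, each flush with a corner of the seat.

B is a straight staircase of 5 solid steps. Each step is 952 mm wide (x), 283 mm deep (y, the going) and 154 mm tall (the rise). The first step rests on the floor; each subsequent step sits one going further in +y and one rise higher in +z, directly behind and above the previous step with no overlap.

C is a spool: two coaxial disc flanges of radius 78 mm and thickness 19 mm, joined by a core cylinder of radius 55 mm and height 268 mm. The lower flange rests on z = 0 and the three cylinders share a vertical axis.

The staircase is on the floor beside the stool on its −x side. The spool is on top of the stool.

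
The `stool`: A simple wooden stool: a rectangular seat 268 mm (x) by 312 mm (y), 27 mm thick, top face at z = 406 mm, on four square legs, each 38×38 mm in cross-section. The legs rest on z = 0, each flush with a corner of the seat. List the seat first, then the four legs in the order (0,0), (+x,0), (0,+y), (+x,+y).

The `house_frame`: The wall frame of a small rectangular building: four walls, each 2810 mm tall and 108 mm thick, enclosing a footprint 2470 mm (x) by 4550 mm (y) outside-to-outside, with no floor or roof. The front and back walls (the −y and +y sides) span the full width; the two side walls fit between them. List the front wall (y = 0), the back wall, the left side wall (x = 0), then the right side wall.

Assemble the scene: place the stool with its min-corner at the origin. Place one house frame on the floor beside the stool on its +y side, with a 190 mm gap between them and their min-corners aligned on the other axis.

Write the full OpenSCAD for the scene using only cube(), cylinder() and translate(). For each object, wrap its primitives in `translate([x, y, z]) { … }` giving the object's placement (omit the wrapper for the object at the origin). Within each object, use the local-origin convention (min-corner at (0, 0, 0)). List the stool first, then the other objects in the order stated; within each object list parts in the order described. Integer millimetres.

translate([0, 0, 379]) cube([268, 312, 27]);
cube([38, 38, 379]);
translate([230, 0, 0]) cube([38, 38, 379]);
translate([0, 274, 0]) cube([38, 38, 379]);
translate([230, 274, 0]) cube([38, 38, 379]);
translate([0, 502, 0]) {
  cube([2470, 108, 2810]);
  translate([0, 4442, 0]) cube([2470, 108, 2810]);
  translate([0, 108, 0]) cube([108, 4334, 2810]);
  translate([2362, 108, 0]) cube([108, 4334, 2810]);
}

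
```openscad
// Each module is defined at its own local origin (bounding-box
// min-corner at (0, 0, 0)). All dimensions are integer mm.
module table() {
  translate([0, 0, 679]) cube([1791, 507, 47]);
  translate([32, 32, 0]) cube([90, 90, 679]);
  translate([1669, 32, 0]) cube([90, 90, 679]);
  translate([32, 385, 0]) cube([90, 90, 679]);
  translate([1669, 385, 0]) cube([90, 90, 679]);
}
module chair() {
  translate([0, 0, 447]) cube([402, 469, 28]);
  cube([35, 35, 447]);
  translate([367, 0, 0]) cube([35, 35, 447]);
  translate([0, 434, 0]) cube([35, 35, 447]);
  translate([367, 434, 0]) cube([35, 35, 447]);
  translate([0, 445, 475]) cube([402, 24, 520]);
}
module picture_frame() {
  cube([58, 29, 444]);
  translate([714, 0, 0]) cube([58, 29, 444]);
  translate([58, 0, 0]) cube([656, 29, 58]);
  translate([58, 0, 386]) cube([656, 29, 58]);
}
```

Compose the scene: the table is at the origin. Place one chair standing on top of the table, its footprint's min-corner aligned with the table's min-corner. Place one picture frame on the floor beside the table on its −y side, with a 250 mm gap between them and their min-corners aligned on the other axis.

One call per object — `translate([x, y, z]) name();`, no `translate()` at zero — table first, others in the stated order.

table();
translate([0, 0, 726]) chair();
translate([0, -279, 0]) picture_frame();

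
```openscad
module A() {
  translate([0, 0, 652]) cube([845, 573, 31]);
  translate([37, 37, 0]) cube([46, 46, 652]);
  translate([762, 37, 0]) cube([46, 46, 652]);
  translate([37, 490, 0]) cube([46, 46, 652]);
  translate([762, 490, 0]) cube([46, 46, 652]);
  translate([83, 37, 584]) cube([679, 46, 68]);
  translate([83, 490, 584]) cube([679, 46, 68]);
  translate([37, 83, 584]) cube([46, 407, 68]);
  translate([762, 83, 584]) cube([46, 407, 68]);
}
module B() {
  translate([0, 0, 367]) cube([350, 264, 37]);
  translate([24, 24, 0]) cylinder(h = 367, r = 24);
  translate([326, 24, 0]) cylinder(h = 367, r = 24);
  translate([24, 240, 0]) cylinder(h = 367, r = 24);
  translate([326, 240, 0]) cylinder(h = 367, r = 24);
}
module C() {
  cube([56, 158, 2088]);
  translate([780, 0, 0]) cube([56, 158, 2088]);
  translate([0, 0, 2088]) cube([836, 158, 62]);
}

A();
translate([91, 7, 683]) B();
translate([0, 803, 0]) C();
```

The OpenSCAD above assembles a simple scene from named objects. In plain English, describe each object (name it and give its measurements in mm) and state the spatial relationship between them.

A is a rectangular dining table. The top is 845×573×31 mm with its upper surface at z = 683 mm. It stands on four 46×46 mm square legs, each inset 37 mm from the nearest pair of top edges, running from the floor to the underside of the top. Four apron rails, 46 mm thick and 68 mm tall, run between adjacent legs with their top edges flush with the underside of the top and their outer faces flush with the legs' outer faces.

B is a simple wooden stool: a rectangular seat 350 mm (x) by 264 mm (y), 37 mm thick, top face at z = 404 mm, on four round legs, each 48 mm in diameter. The legs rest on z = 0, each leg's axis is inset half a diameter from the nearest pair of seat edges (so the leg's bounding box is flush with the corner).

C is a rectangular door frame: two vertical jambs of 56×158 mm section, 2088 mm tall, with a clear opening 724 mm wide between their inner faces. A header 62 mm tall and 158 mm deep lies on top of the jambs and spans the full outside width.

The stool is on top of the table. The door frame is on the floor beside the table on its +y side.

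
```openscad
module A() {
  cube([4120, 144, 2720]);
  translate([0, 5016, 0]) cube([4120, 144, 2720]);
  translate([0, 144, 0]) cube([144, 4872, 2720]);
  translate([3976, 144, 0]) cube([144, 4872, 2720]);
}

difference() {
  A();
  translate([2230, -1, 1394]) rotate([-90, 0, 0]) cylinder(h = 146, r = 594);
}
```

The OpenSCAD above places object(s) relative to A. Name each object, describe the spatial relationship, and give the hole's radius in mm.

The subtracted cylinder has r = 594 mm.

A is a house frame. The house frame has a circular hole through its front wall. The hole's radius is 594 mm.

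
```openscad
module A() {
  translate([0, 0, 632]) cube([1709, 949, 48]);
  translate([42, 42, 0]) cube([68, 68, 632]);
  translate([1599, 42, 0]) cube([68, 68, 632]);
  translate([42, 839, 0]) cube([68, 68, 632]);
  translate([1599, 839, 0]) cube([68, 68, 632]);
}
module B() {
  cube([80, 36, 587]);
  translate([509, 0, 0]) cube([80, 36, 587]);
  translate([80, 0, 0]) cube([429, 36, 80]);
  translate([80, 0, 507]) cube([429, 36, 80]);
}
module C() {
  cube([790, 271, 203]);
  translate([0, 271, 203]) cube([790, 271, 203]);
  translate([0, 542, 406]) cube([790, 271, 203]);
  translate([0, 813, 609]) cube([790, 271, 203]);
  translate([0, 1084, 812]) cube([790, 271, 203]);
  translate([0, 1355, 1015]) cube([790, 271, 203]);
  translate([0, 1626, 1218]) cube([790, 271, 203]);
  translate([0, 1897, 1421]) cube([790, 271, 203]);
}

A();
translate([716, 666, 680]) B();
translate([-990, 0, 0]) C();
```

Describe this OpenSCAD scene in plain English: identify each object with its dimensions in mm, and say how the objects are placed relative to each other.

A is a table: top 1709 mm (x) × 949 mm (y), 48 mm thick, upper face at z = 680 mm, on four 68×68 mm square legs, each inset 42 mm from the nearest pair of top edges, running from z = 0 to the bottom of the top.

B is a picture frame with a 429×427 mm rectangular opening (x by z) and a uniform 80 mm border on every side. Frame depth is 36 mm along y. It is built from two vertical stiles running the full outside height and two horizontal rails spanning the gap between the stiles.

C is a run of 8 identical solid stair steps. Each tread is 790×271 mm and each step block is 203 mm high. Step 1 rests on the floor; step k is offset from step 1 by (k−1)×271 mm in y and (k−1)×203 mm in z.

The picture frame is on top of the table. The staircase is on the floor beside the table on its −x side.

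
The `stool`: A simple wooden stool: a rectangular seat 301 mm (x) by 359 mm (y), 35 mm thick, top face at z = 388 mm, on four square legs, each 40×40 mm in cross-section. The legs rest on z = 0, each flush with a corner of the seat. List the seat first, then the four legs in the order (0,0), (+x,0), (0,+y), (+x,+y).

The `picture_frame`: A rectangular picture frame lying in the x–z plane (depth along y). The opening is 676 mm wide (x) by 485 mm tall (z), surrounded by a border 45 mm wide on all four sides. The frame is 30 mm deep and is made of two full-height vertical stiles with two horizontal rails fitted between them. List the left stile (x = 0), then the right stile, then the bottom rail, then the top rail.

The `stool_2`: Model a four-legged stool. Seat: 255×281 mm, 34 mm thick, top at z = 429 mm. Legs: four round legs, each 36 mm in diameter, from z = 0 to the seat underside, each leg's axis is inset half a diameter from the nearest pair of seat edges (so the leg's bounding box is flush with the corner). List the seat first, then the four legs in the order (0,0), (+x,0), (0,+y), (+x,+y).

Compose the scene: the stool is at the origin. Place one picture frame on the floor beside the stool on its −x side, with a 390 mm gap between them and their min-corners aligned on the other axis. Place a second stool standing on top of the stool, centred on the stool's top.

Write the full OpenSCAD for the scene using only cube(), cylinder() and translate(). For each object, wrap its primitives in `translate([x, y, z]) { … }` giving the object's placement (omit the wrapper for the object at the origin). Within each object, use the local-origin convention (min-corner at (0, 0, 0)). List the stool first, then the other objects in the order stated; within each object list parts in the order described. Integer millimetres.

translate([0, 0, 353]) cube([301, 359, 35]);
cube([40, 40, 353]);
translate([261, 0, 0]) cube([40, 40, 353]);
translate([0, 319, 0]) cube([40, 40, 353]);
translate([261, 319, 0]) cube([40, 40, 353]);
translate([-1156, 0, 0]) {
  cube([45, 30, 575]);
  translate([721, 0, 0]) cube([45, 30, 575]);
  translate([45, 0, 0]) cube([676, 30, 45]);
  translate([45, 0, 530]) cube([676, 30, 45]);
}
translate([23, 39, 388]) {
  translate([0, 0, 395]) cube([255, 281, 34]);
  translate([18, 18, 0]) cylinder(h = 395, r = 18);
  translate([237, 18, 0]) cylinder(h = 395, r = 18);
  translate([18, 263, 0]) cylinder(h = 395, r = 18);
  translate([237, 263, 0]) cylinder(h = 395, r = 18);
}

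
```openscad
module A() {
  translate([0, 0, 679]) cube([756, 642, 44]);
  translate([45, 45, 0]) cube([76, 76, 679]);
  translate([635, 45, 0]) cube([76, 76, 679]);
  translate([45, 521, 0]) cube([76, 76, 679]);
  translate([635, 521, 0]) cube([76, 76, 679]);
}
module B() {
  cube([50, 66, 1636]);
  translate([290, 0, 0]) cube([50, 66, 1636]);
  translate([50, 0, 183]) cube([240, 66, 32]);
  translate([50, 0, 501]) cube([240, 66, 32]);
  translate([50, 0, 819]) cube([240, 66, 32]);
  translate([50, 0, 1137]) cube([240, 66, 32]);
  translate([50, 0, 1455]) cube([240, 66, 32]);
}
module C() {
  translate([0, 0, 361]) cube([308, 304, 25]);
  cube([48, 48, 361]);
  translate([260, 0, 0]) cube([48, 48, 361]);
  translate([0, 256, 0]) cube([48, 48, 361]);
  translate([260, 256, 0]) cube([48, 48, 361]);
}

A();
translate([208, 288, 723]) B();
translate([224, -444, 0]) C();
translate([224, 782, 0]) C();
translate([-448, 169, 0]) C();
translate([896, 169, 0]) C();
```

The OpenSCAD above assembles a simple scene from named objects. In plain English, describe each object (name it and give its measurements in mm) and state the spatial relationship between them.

A is a rectangular dining table. The top is 756×642×44 mm with its upper surface at z = 723 mm. It stands on four 76×76 mm square legs, each inset 45 mm from the nearest pair of top edges, running from the floor to the underside of the top.

B is a straight ladder. Two 50×66 mm vertical rails, 1636 mm tall, stand 340 mm apart (outside-to-outside) with their front faces coplanar on the −y side. 5 rungs, each 66 mm deep and 32 mm tall, span between the inner faces of the rails, front faces flush with the rails. The lowest rung's underside is at z = 183 mm and rungs are spaced 318 mm apart (underside to underside).

C is a four-legged stool. The seat is 308×304 mm, 25 mm thick, top at z = 386 mm. It stands on four square legs, each 48×48 mm in cross-section, from z = 0 to the seat underside, each flush with a corner of the seat.

The ladder is on top of the table, centred. Four stools sit around the table at the −y, +y, −x, +x sides.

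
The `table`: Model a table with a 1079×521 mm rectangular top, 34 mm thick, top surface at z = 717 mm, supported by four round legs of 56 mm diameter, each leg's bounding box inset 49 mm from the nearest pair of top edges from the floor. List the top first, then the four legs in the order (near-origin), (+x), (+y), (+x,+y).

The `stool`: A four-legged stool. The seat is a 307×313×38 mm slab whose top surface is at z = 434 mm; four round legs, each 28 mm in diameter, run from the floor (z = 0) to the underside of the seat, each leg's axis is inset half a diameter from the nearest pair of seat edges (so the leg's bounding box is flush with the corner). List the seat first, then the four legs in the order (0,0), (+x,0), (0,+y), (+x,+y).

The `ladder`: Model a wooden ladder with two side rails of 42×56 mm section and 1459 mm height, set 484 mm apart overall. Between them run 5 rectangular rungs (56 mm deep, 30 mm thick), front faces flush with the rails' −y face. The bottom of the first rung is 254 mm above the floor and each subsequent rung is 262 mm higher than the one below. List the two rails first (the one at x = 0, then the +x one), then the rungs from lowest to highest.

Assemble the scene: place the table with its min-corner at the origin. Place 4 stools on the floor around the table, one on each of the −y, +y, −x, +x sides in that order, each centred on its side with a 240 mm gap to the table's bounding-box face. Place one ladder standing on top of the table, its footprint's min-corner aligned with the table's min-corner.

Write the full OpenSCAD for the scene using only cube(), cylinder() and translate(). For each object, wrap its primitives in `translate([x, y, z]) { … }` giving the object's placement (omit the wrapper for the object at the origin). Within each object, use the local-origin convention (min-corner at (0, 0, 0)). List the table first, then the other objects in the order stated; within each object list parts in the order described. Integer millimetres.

translate([0, 0, 683]) cube([1079, 521, 34]);
translate([77, 77, 0]) cylinder(h = 683, r = 28);
translate([1002, 77, 0]) cylinder(h = 683, r = 28);
translate([77, 444, 0]) cylinder(h = 683, r = 28);
translate([1002, 444, 0]) cylinder(h = 683, r = 28);
translate([386, -553, 0]) {
  translate([0, 0, 396]) cube([307, 313, 38]);
  translate([14, 14, 0]) cylinder(h = 396, r = 14);
  translate([293, 14, 0]) cylinder(h = 396, r = 14);
  translate([14, 299, 0]) cylinder(h = 396, r = 14);
  translate([293, 299, 0]) cylinder(h = 396, r = 14);
}
translate([386, 761, 0]) {
  translate([0, 0, 396]) cube([307, 313, 38]);
  translate([14, 14, 0]) cylinder(h = 396, r = 14);
  translate([293, 14, 0]) cylinder(h = 396, r = 14);
  translate([14, 299, 0]) cylinder(h = 396, r = 14);
  translate([293, 299, 0]) cylinder(h = 396, r = 14);
}
translate([-547, 104, 0]) {
  translate([0, 0, 396]) cube([307, 313, 38]);
  translate([14, 14, 0]) cylinder(h = 396, r = 14);
  translate([293, 14, 0]) cylinder(h = 396, r = 14);
  translate([14, 299, 0]) cylinder(h = 396, r = 14);
  translate([293, 299, 0]) cylinder(h = 396, r = 14);
}
translate([1319, 104, 0]) {
  translate([0, 0, 396]) cube([307, 313, 38]);
  translate([14, 14, 0]) cylinder(h = 396, r = 14);
  translate([293, 14, 0]) cylinder(h = 396, r = 14);
  translate([14, 299, 0]) cylinder(h = 396, r = 14);
  translate([293, 299, 0]) cylinder(h = 396, r = 14);
}
translate([0, 0, 717]) {
  cube([42, 56, 1459]);
  translate([442, 0, 0]) cube([42, 56, 1459]);
  translate([42, 0, 254]) cube([400, 56, 30]);
  translate([42, 0, 516]) cube([400, 56, 30]);
  translate([42, 0, 778]) cube([400, 56, 30]);
  translate([42, 0, 1040]) cube([400, 56, 30]);
  translate([42, 0, 1302]) cube([400, 56, 30]);
}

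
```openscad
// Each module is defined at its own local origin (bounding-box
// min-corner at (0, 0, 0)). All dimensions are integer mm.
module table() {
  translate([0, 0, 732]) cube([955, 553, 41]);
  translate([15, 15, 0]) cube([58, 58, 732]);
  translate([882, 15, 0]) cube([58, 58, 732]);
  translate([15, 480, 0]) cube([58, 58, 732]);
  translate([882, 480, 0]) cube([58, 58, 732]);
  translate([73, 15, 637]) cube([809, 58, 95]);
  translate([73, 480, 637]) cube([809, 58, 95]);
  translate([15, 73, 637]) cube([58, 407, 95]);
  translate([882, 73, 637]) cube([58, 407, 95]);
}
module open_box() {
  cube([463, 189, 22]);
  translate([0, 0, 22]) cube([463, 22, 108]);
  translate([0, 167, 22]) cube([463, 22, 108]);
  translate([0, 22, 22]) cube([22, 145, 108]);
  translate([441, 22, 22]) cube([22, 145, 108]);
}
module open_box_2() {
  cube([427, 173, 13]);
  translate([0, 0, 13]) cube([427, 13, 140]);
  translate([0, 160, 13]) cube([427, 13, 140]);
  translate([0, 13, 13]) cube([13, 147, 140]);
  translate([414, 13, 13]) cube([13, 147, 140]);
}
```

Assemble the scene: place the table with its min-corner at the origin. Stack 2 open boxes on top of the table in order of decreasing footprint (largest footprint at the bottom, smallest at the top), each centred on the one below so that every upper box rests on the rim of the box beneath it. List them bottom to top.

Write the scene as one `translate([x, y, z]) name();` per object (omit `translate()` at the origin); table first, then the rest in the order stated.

table();
translate([246, 182, 773]) open_box();
translate([264, 190, 903]) open_box_2();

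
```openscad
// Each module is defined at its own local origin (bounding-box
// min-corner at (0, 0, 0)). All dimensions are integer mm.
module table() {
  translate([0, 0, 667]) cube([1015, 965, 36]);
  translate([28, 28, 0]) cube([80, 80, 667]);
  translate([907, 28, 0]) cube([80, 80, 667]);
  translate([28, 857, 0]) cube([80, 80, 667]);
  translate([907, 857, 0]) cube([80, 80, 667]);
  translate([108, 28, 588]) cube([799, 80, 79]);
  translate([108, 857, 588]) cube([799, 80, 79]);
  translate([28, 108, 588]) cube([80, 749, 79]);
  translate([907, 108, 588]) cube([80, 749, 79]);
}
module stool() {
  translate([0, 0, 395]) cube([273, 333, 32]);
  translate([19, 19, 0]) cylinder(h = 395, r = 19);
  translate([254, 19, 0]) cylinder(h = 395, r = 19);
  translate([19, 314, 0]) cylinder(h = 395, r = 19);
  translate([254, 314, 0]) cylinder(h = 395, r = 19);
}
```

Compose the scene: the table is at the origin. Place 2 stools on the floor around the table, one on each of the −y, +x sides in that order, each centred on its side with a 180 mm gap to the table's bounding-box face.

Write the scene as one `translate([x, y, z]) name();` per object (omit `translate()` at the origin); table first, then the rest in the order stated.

table();
translate([371, -513, 0]) stool();
translate([1195, 316, 0]) stool();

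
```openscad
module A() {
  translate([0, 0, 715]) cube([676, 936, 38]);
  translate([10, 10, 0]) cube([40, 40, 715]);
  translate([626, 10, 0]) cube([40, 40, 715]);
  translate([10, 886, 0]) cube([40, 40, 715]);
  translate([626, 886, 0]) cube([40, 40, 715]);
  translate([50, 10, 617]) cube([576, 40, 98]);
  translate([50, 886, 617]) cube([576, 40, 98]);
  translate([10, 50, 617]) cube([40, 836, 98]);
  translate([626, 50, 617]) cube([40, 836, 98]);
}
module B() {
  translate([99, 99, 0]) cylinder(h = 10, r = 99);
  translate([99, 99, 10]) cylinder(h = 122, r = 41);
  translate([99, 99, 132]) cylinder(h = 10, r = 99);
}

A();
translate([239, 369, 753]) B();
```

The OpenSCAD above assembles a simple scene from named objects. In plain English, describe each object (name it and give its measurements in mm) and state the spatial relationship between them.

A is a rectangular dining table. The top is 676×936×38 mm with its upper surface at z = 753 mm. It stands on four 40×40 mm square legs, each inset 10 mm from the nearest pair of top edges, running from the floor to the underside of the top. Four apron rails, 40 mm thick and 98 mm tall, run between adjacent legs with their top edges flush with the underside of the top and their outer faces flush with the legs' outer faces.

B is a spool: two coaxial disc flanges of radius 99 mm and thickness 10 mm, joined by a core cylinder of radius 41 mm and height 122 mm. The lower flange rests on z = 0 and the three cylinders share a vertical axis.

The spool is on top of the table, centred.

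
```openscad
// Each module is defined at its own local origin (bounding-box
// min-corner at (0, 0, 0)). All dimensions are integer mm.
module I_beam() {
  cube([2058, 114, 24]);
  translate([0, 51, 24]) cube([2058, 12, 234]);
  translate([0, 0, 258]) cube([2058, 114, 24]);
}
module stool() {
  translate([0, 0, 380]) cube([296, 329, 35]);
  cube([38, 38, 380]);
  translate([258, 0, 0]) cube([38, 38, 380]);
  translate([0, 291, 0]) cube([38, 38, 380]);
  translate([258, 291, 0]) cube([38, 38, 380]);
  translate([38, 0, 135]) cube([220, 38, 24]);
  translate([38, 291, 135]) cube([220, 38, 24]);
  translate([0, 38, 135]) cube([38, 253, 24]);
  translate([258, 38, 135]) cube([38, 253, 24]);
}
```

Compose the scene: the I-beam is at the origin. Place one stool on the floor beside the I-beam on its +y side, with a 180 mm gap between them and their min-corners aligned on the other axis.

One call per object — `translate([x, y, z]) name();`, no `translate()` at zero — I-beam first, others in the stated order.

I_beam();
translate([0, 294, 0]) stool();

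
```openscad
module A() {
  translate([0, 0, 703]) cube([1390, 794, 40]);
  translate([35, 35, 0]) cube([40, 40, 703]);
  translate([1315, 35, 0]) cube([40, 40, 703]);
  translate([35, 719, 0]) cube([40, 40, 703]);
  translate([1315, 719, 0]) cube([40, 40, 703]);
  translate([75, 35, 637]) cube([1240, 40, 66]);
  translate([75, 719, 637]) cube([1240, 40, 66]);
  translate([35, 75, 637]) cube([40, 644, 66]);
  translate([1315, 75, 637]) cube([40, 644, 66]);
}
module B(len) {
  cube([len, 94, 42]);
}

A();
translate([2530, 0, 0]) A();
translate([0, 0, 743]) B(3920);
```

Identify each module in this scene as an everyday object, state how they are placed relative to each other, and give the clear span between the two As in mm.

Second table starts at x = 2530; first ends at x = 1390; clear span = 2530 − 1390 = 1140 mm.

A is a table. B is a beam. A beam spans the tops of two tables. The clear span between the two tables is 1140 mm.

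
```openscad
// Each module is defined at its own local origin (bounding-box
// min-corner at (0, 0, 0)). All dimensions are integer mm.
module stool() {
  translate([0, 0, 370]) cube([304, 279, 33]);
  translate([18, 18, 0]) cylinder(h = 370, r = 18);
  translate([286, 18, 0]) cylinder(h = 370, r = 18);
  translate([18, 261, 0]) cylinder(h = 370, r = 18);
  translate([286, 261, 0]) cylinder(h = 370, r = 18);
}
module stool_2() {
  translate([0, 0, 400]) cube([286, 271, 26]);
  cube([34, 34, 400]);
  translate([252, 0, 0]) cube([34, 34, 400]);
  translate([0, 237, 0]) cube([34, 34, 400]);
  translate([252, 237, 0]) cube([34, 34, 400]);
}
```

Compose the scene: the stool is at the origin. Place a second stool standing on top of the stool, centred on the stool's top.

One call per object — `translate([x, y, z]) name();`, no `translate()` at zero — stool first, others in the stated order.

stool();
translate([9, 4, 403]) stool_2();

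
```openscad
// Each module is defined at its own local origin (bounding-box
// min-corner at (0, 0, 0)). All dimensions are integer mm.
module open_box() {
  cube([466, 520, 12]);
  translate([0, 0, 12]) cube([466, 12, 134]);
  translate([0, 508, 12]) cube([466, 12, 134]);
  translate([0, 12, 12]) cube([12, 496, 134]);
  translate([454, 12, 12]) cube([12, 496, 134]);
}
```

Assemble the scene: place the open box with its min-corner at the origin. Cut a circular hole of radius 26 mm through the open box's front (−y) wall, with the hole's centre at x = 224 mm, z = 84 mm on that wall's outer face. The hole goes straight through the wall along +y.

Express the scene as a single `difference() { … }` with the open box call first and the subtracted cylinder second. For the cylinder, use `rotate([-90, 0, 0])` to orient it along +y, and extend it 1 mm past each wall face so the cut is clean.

difference() {
  open_box();
  translate([224, -1, 84]) rotate([-90, 0, 0]) cylinder(h = 14, r = 26);
}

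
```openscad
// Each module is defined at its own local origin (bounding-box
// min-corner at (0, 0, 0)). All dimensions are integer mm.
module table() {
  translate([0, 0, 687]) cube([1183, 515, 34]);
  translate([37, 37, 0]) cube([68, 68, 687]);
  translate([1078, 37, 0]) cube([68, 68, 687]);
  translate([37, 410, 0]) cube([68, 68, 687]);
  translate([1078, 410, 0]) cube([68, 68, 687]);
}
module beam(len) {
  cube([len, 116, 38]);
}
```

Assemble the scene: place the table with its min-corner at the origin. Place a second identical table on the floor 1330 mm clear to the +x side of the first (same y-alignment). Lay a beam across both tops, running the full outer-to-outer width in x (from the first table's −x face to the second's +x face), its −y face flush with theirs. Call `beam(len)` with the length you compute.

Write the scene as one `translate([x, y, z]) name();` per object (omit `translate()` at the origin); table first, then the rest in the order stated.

table();
translate([2513, 0, 0]) table();
translate([0, 0, 721]) beam(3696);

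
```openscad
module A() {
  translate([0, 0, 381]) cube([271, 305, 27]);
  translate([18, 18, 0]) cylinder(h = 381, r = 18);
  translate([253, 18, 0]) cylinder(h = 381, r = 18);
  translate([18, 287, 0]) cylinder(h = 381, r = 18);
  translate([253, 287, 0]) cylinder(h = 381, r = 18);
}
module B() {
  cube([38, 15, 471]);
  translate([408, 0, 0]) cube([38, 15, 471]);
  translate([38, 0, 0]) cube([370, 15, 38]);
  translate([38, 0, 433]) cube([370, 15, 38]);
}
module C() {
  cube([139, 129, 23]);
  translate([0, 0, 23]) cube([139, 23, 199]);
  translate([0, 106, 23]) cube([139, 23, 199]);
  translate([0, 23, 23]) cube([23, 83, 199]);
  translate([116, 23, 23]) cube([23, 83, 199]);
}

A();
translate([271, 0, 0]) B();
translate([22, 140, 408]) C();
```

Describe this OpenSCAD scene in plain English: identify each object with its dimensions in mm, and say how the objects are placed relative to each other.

A is a four-legged stool. The seat is 271×305 mm, 27 mm thick, top at z = 408 mm. It stands on four round legs, each 36 mm in diameter, from z = 0 to the seat underside, each leg's axis is inset half a diameter from the nearest pair of seat edges (so the leg's bounding box is flush with the corner).

B is a picture frame with a 370×395 mm rectangular opening (x by z) and a uniform 38 mm border on every side. Frame depth is 15 mm along y. It is built from two vertical stiles running the full outside height and two horizontal rails spanning the gap between the stiles.

C is an open-topped rectangular box: outside dimensions 139×129×222 mm, with a uniform wall and base thickness of 23 mm. The base is a full 139×129 slab on the floor; four walls sit on top of the base. The front and back walls (the −y and +y sides) span the full width; the two side walls fit between them.

The picture frame is against the stool's +x side, with their −y faces flush. The open box is on top of the stool.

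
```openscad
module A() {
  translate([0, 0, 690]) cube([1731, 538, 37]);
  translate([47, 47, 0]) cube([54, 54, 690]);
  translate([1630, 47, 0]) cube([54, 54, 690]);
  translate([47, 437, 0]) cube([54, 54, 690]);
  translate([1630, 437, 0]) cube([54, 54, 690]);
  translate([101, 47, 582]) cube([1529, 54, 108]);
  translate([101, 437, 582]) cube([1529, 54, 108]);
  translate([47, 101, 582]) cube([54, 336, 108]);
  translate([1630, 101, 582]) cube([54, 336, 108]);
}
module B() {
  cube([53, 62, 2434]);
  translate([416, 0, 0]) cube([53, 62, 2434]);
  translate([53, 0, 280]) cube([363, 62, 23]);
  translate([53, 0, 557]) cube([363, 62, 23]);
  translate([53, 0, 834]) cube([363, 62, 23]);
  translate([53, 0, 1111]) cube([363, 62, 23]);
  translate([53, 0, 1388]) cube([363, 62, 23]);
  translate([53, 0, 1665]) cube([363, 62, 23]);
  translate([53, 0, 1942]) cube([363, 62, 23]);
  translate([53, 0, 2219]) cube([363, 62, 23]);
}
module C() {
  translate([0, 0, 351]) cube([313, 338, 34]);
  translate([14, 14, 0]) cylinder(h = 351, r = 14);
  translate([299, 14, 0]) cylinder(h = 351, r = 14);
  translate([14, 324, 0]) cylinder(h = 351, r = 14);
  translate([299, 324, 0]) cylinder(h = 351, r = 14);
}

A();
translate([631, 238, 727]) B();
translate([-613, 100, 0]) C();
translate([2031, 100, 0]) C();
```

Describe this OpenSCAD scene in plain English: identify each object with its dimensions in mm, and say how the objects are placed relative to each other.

A is a table with a 1731×538 mm rectangular top, 37 mm thick, top surface at z = 727 mm, supported by four 54×54 mm square legs, each inset 47 mm from the nearest pair of top edges, running from the floor. Four apron rails, 54 mm thick and 108 mm tall, run between adjacent legs with their top edges flush with the underside of the top and their outer faces flush with the legs' outer faces.

B is a straight ladder. Two 53×62 mm vertical rails, 2434 mm tall, stand 469 mm apart (outside-to-outside) with their front faces coplanar on the −y side. 8 rungs, each 62 mm deep and 23 mm tall, span between the inner faces of the rails, front faces flush with the rails. The lowest rung's underside is at z = 280 mm and rungs are spaced 277 mm apart (underside to underside).

C is a four-legged stool. The seat is 313×338 mm, 34 mm thick, top at z = 385 mm. It stands on four round legs, each 28 mm in diameter, from z = 0 to the seat underside, each leg's axis is inset half a diameter from the nearest pair of seat edges (so the leg's bounding box is flush with the corner).

The ladder is on top of the table, centred. Two stools sit around the table at the −x, +x sides.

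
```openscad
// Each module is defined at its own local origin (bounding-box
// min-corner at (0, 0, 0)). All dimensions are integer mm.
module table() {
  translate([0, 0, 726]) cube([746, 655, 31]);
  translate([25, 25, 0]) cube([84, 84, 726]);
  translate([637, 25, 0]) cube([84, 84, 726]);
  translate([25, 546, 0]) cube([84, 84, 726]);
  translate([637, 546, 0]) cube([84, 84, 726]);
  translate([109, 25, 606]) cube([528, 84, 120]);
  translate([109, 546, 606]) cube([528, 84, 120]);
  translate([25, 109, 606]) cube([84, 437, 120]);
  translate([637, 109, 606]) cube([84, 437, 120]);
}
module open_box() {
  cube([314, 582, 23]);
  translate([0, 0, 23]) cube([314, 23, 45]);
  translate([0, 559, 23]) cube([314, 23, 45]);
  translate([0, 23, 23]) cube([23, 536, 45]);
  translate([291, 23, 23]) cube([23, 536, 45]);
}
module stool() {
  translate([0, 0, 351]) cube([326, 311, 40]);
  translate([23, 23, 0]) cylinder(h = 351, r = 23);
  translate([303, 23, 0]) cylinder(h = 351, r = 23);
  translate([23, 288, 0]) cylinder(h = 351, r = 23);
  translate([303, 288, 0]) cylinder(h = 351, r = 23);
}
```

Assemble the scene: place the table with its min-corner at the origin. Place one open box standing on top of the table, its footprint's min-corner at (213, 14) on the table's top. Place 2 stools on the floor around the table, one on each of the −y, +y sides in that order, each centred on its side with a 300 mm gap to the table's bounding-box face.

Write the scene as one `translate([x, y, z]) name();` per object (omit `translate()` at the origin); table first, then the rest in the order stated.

table();
translate([213, 14, 757]) open_box();
translate([210, -611, 0]) stool();
translate([210, 955, 0]) stool();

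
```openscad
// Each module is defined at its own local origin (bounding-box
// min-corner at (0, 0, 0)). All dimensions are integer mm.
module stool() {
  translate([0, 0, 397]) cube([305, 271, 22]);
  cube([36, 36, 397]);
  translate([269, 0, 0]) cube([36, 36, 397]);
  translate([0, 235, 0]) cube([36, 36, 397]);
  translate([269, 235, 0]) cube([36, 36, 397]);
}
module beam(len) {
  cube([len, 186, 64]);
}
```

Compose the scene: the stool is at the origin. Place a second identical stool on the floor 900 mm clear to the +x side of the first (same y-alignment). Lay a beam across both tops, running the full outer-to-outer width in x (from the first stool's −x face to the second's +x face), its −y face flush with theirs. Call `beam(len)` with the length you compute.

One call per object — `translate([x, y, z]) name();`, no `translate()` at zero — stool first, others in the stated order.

stool();
translate([1205, 0, 0]) stool();
translate([0, 0, 419]) beam(1510);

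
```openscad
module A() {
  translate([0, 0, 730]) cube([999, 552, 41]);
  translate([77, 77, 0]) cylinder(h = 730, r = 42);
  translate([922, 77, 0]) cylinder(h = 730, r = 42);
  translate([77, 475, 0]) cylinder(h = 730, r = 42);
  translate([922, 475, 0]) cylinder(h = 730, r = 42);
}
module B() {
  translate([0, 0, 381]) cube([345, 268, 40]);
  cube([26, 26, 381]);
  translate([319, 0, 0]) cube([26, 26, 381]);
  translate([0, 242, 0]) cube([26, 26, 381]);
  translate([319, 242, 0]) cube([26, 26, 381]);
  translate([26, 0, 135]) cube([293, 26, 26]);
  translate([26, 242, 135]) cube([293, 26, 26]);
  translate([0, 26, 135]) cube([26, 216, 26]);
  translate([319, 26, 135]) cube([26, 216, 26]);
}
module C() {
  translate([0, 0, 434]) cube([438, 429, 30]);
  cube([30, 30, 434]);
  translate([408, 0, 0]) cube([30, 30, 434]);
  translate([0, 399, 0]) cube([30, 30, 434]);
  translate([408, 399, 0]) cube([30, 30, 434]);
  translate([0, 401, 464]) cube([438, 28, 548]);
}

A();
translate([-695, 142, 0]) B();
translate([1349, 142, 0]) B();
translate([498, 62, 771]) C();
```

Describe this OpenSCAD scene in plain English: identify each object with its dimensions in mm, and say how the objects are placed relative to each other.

A is a rectangular dining table. The top is 999×552×41 mm with its upper surface at z = 771 mm. It stands on four round legs of 84 mm diameter, each leg's bounding box inset 35 mm from the nearest pair of top edges, running from the floor to the underside of the top.

B is a four-legged stool. The seat is 345×268 mm, 40 mm thick, top at z = 421 mm. It stands on four square legs, each 26×26 mm in cross-section, from z = 0 to the seat underside, each flush with a corner of the seat. Four stretchers, 26 mm wide and 26 mm tall, connect adjacent legs with their undersides at z = 135 mm, each running between the inner faces of the legs it joins and aligned with the legs' outer faces on the other axis.

C is a chair: 438×429 mm seat, 30 mm thick, top at z = 464 mm, on four 30 mm square corner legs flush with the seat edges. A 28 mm thick backrest slab spans the full seat width, extending 548 mm above the seat top, its back face flush with the seat's +y edge.

Two stools sit around the table at the −x, +x sides. The chair is on top of the table.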